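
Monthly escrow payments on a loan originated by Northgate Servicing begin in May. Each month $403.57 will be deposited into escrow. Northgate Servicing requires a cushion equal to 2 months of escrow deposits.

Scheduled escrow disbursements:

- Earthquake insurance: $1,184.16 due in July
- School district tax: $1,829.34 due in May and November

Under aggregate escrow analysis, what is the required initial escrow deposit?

$2,824.99

Cushion = 2 × $403.57 = $807.14
Trial balance (start $0, +$403.57 each month, − disbursements):
  May: +$403.57 − $1,829.34 → -$1,425.77
  Jun: +$403.57 → -$1,022.20
  Jul: +$403.57 − $1,184.16 → -$1,802.79
  Aug: +$403.57 → -$1,399.22
  Sep: +$403.57 → -$995.65
  Oct: +$403.57 → -$592.08
  Nov: +$403.57 − $1,829.34 → -$2,017.85
  Dec: +$403.57 → -$1,614.28
  Jan: +$403.57 → -$1,210.71
  Feb: +$403.57 → -$807.14
  Mar: +$403.57 → -$403.57
  Apr: +$403.57 → $0.00
Lowest trial balance = -$2,017.85 (Nov)
Initial deposit = cushion − low point = $807.14 − (-$2,017.85) = $2,824.99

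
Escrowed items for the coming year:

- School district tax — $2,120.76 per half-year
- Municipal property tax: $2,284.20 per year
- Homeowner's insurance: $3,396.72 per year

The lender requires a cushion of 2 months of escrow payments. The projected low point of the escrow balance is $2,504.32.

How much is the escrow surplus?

School district tax: $2,120.76 × 2 = $4,241.52/yr
Municipal property tax: $2,284.20/yr
Homeowner's insurance: $3,396.72/yr
Annual escrow total = $9,922.44
Per month = $9,922.44 / 12 = $826.87
Cushion = 2 × $826.87 = $1,653.74
Surplus = $2,504.32 − $1,653.74 = $850.58

$850.58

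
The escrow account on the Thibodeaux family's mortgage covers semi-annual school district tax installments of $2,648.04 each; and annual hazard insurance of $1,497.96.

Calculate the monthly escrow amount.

School district tax = $2,648.04 × 2 = $5,296.08/yr
Hazard insurance = $1,497.96/yr
Yearly total = $5,296.08 + $1,497.96 = $6,794.04
Monthly escrow = $6,794.04 / 12 = $566.17

$566.17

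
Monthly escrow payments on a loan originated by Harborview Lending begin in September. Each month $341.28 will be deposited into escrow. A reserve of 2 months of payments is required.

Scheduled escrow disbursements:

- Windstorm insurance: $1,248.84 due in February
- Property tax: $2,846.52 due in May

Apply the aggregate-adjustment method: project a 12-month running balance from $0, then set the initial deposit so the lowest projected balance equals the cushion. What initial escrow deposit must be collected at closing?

$1,706.40

Cushion = 2 × $341.28 = $682.56
Trial balance (start $0, +$341.28 each month, − disbursements):
  Sep: +$341.28 → $341.28
  Oct: +$341.28 → $682.56
  Nov: +$341.28 → $1,023.84
  Dec: +$341.28 → $1,365.12
  Jan: +$341.28 → $1,706.40
  Feb: +$341.28 − $1,248.84 → $798.84
  Mar: +$341.28 → $1,140.12
  Apr: +$341.28 → $1,481.40
  May: +$341.28 − $2,846.52 → -$1,023.84
  Jun: +$341.28 → -$682.56
  Jul: +$341.28 → -$341.28
  Aug: +$341.28 → $0.00
Lowest trial balance = -$1,023.84 (May)
Initial deposit = cushion − low point = $682.56 − (-$1,023.84) = $1,706.40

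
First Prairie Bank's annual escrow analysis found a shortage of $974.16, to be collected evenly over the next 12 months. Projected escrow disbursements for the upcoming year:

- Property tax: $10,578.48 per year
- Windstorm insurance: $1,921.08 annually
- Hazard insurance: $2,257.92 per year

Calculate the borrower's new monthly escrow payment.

Property tax: $10,578.48 annually
Windstorm insurance: $1,921.08 annually
Hazard insurance: $2,257.92 annually
Total annual escrow = $10,578.48 + $1,921.08 + $2,257.92 = $14,757.48
Per month = $14,757.48 / 12 = $1,229.79
Shortage per month = $974.16 / 12 = $81.18
Adjusted monthly = $1,229.79 + $81.18 = $1,310.97

$1,310.97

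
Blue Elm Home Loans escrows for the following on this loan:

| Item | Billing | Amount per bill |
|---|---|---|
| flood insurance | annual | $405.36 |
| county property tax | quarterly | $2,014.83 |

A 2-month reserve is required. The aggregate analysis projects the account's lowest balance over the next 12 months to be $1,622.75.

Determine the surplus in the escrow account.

$211.97

Flood insurance = $405.36
County property tax = $2,014.83 × 4 = $8,059.32
Yearly total = $8,464.68
Monthly = $8,464.68 / 12 = $705.39
Required cushion = 2 × $705.39 = $1,410.78
Excess over cushion: $1,622.75 − $1,410.78 = $211.97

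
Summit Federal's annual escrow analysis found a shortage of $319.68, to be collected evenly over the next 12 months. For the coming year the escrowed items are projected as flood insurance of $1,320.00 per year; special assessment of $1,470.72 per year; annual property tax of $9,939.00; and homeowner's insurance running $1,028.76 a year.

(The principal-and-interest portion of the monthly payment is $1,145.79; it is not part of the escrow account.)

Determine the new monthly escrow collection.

$1,173.18

Flood insurance: $1,320.00 annually
Special assessment: $1,470.72 annually
Property tax: $9,939.00 annually
Homeowner's insurance: $1,028.76 annually
Combined annual = $1,320.00 + $1,470.72 + $9,939.00 + $1,028.76 = $13,758.48
Per month = $13,758.48 / 12 = $1,146.54
Monthly shortage recovery: $319.68 ÷ 12 = $26.64
New monthly escrow = $1,146.54 + $26.64 = $1,173.18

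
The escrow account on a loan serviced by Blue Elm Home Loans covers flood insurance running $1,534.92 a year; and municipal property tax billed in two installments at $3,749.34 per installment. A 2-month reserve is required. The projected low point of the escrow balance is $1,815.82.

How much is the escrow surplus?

$310.22

Flood insurance — $1,534.92
Municipal property tax — $3,749.34 × 2 = $7,498.68
Yearly total = $1,534.92 + $7,498.68 = $9,033.60
Monthly escrow = $9,033.60 / 12 = $752.80
Required cushion = 2 × $752.80 = $1,505.60
Surplus = $1,815.82 − $1,505.60 = $310.22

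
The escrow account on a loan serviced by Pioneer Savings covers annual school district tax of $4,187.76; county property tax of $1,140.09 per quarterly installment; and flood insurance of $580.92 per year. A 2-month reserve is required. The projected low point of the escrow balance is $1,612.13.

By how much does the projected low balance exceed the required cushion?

School district tax — $4,187.76/yr
County property tax — $1,140.09 × 4 = $4,560.36/yr
Flood insurance — $580.92/yr
Total annual escrow = $9,329.04
Per month = $9,329.04 / 12 = $777.42
Cushion = 2 × $777.42 = $1,554.84
Excess over cushion: $1,612.13 − $1,554.84 = $57.29

$57.29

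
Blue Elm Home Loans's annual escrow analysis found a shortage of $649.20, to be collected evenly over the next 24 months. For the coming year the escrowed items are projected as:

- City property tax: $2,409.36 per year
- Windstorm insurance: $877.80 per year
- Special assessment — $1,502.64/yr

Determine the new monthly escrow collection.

$426.20

City property tax = $2,409.36/yr
Windstorm insurance = $877.80/yr
Special assessment = $1,502.64/yr
Total per year = $2,409.36 + $877.80 + $1,502.64 = $4,789.80
Monthly escrow = $4,789.80 ÷ 12 = $399.15
Monthly shortage recovery: $649.20 ÷ 24 = $27.05
New monthly escrow = $399.15 + $27.05 = $426.20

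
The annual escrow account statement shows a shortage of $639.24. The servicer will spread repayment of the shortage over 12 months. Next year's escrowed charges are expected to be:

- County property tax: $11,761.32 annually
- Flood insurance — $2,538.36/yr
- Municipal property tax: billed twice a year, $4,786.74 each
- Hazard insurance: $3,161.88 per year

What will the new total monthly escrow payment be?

$2,306.19

County property tax — $11,761.32
Flood insurance — $2,538.36
Municipal property tax — $4,786.74 × 2 = $9,573.48
Hazard insurance — $3,161.88
Total per year = $11,761.32 + $2,538.36 + $9,573.48 + $3,161.88 = $27,035.04
Per month = $27,035.04 ÷ 12 = $2,252.92
Shortage spread = $639.24 / 12 = $53.27/mo
Adjusted monthly = $2,252.92 + $53.27 = $2,306.19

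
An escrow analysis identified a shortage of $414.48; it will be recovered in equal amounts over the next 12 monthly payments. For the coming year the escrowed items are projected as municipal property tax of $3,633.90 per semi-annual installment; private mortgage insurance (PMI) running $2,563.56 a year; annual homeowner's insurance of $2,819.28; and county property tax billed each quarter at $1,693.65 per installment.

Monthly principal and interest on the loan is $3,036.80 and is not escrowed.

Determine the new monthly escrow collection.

Municipal property tax: $3,633.90 × 2 = $7,267.80 per year
Private mortgage insurance (PMI): $2,563.56 per year
Homeowner's insurance: $2,819.28 per year
County property tax: $1,693.65 × 4 = $6,774.60 per year
Yearly total = $19,425.24
Monthly escrow = $19,425.24 / 12 = $1,618.77
Shortage spread = $414.48 ÷ 12 = $34.54/mo
Adjusted monthly = $1,618.77 + $34.54 = $1,653.31

$1,653.31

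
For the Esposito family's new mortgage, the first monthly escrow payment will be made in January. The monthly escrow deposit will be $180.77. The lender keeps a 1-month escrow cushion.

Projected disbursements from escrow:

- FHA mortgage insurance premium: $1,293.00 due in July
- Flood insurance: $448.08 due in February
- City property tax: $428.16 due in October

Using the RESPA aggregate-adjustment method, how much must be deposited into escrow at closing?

$656.46

Cushion = 1 × $180.77 = $180.77
Trial balance (start $0, +$180.77 each month, − disbursements):
  Jan: +$180.77 → $180.77
  Feb: +$180.77 − $448.08 → -$86.54
  Mar: +$180.77 → $94.23
  Apr: +$180.77 → $275.00
  May: +$180.77 → $455.77
  Jun: +$180.77 → $636.54
  Jul: +$180.77 − $1,293.00 → -$475.69
  Aug: +$180.77 → -$294.92
  Sep: +$180.77 → -$114.15
  Oct: +$180.77 − $428.16 → -$361.54
  Nov: +$180.77 → -$180.77
  Dec: +$180.77 → $0.00
Lowest trial balance = -$475.69 (Jul)
Initial deposit = cushion − low point = $180.77 − (-$475.69) = $656.46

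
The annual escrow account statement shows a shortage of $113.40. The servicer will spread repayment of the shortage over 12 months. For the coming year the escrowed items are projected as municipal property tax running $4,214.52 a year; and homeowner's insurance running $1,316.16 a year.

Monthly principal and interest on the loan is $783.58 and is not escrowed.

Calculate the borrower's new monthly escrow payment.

Municipal property tax = $4,214.52 annually
Homeowner's insurance = $1,316.16 annually
Annual escrow total = $4,214.52 + $1,316.16 = $5,530.68
Base monthly escrow = $5,530.68 / 12 = $460.89
Shortage per month = $113.40 / 12 = $9.45
Adjusted monthly = $460.89 + $9.45 = $470.34

$470.34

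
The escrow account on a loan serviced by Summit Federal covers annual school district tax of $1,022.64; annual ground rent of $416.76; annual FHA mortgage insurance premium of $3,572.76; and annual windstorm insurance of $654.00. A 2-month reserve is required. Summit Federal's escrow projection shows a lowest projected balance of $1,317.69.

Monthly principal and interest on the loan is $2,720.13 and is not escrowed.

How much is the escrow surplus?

School district tax: $1,022.64 annually
Ground rent: $416.76 annually
FHA mortgage insurance premium: $3,572.76 annually
Windstorm insurance: $654.00 annually
Annual escrow total = $5,666.16
Monthly escrow = $5,666.16 / 12 = $472.18
Required cushion = 2 × $472.18 = $944.36
Excess over cushion: $1,317.69 − $944.36 = $373.33

$373.33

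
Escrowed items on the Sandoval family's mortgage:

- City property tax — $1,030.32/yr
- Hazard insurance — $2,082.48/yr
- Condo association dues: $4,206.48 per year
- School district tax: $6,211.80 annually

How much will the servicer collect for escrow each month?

City property tax = $1,030.32 per year
Hazard insurance = $2,082.48 per year
Condo association dues = $4,206.48 per year
School district tax = $6,211.80 per year
Total per year = $1,030.32 + $2,082.48 + $4,206.48 + $6,211.80 = $13,531.08
Per month = $13,531.08 / 12 = $1,127.59

$1,127.59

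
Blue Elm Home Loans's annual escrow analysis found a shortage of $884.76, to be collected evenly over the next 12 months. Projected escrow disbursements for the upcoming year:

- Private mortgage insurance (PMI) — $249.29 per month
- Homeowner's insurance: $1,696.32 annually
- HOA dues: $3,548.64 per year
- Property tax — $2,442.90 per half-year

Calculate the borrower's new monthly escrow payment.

Private mortgage insurance (PMI) — $249.29 × 12 = $2,991.48 annually
Homeowner's insurance — $1,696.32 annually
HOA dues — $3,548.64 annually
Property tax — $2,442.90 × 2 = $4,885.80 annually
Annual escrow total = $2,991.48 + $1,696.32 + $3,548.64 + $4,885.80 = $13,122.24
Base monthly escrow = $13,122.24 / 12 = $1,093.52
Shortage spread = $884.76 / 12 = $73.73/mo
New monthly escrow = $1,093.52 + $73.73 = $1,167.25

$1,167.25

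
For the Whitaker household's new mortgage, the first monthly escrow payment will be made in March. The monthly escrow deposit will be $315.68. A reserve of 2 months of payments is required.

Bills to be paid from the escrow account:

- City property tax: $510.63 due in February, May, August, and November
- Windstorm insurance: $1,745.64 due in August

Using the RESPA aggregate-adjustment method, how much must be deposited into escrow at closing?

Cushion = 2 × $315.68 = $631.36
Trial balance (start $0, +$315.68 each month, − disbursements):
  Mar: +$315.68 → $315.68
  Apr: +$315.68 → $631.36
  May: +$315.68 − $510.63 → $436.41
  Jun: +$315.68 → $752.09
  Jul: +$315.68 → $1,067.77
  Aug: +$315.68 − $2,256.27 → -$872.82
  Sep: +$315.68 → -$557.14
  Oct: +$315.68 → -$241.46
  Nov: +$315.68 − $510.63 → -$436.41
  Dec: +$315.68 → -$120.73
  Jan: +$315.68 → $194.95
  Feb: +$315.68 − $510.63 → $0.00
Lowest trial balance = -$872.82 (Aug)
Initial deposit = cushion − low point = $631.36 − (-$872.82) = $1,504.18

$1,504.18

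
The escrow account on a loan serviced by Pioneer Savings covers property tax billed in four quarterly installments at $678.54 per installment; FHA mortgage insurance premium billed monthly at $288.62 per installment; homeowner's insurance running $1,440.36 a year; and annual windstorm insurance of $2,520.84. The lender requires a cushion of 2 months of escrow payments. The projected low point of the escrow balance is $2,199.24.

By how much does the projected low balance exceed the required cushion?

Property tax = $678.54 × 4 = $2,714.16 annually
FHA mortgage insurance premium = $288.62 × 12 = $3,463.44 annually
Homeowner's insurance = $1,440.36 annually
Windstorm insurance = $2,520.84 annually
Annual escrow total = $2,714.16 + $3,463.44 + $1,440.36 + $2,520.84 = $10,138.80
Base monthly escrow = $10,138.80 ÷ 12 = $844.90
Required reserve = 2 × $844.90 = $1,689.80
Surplus = $2,199.24 − $1,689.80 = $509.44

$509.44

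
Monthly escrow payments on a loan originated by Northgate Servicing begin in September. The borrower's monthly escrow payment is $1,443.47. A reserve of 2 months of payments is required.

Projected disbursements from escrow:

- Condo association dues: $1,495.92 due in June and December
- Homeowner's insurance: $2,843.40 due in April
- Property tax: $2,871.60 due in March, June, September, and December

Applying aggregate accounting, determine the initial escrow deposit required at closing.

Cushion = 2 × $1,443.47 = $2,886.94
Trial balance (start $0, +$1,443.47 each month, − disbursements):
  Sep: +$1,443.47 − $2,871.60 → -$1,428.13
  Oct: +$1,443.47 → $15.34
  Nov: +$1,443.47 → $1,458.81
  Dec: +$1,443.47 − $4,367.52 → -$1,465.24
  Jan: +$1,443.47 → -$21.77
  Feb: +$1,443.47 → $1,421.70
  Mar: +$1,443.47 − $2,871.60 → -$6.43
  Apr: +$1,443.47 − $2,843.40 → -$1,406.36
  May: +$1,443.47 → $37.11
  Jun: +$1,443.47 − $4,367.52 → -$2,886.94
  Jul: +$1,443.47 → -$1,443.47
  Aug: +$1,443.47 → $0.00
Lowest trial balance = -$2,886.94 (Jun)
Initial deposit = cushion − low point = $2,886.94 − (-$2,886.94) = $5,773.88

$5,773.88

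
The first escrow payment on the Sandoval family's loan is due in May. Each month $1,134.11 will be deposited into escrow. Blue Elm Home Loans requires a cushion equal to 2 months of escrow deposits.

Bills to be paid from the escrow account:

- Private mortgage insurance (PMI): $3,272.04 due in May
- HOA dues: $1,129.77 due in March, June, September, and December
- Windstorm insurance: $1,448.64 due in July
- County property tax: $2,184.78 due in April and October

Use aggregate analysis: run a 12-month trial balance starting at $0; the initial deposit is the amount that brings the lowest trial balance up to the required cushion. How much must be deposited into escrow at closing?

Cushion = 2 × $1,134.11 = $2,268.22
Trial balance (start $0, +$1,134.11 each month, − disbursements):
  May: +$1,134.11 − $3,272.04 → -$2,137.93
  Jun: +$1,134.11 − $1,129.77 → -$2,133.59
  Jul: +$1,134.11 − $1,448.64 → -$2,448.12
  Aug: +$1,134.11 → -$1,314.01
  Sep: +$1,134.11 − $1,129.77 → -$1,309.67
  Oct: +$1,134.11 − $2,184.78 → -$2,360.34
  Nov: +$1,134.11 → -$1,226.23
  Dec: +$1,134.11 − $1,129.77 → -$1,221.89
  Jan: +$1,134.11 → -$87.78
  Feb: +$1,134.11 → $1,046.33
  Mar: +$1,134.11 − $1,129.77 → $1,050.67
  Apr: +$1,134.11 − $2,184.78 → $0.00
Lowest trial balance = -$2,448.12 (Jul)
Initial deposit = cushion − low point = $2,268.22 − (-$2,448.12) = $4,716.34

$4,716.34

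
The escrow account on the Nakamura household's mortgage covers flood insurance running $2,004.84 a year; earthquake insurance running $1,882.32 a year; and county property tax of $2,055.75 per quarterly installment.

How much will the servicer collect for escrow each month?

Flood insurance — $2,004.84
Earthquake insurance — $1,882.32
County property tax — $2,055.75 × 4 = $8,223.00
Annual escrow total = $2,004.84 + $1,882.32 + $8,223.00 = $12,110.16
Per month = $12,110.16 / 12 = $1,009.18

$1,009.18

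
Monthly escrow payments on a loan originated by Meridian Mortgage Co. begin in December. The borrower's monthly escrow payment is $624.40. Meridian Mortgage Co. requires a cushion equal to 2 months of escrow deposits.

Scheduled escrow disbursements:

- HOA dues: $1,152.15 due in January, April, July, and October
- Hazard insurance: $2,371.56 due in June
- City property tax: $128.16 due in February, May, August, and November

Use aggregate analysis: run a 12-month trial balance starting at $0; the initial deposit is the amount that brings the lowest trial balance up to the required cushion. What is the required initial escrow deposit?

Cushion = 2 × $624.40 = $1,248.80
Trial balance (start $0, +$624.40 each month, − disbursements):
  Dec: +$624.40 → $624.40
  Jan: +$624.40 − $1,152.15 → $96.65
  Feb: +$624.40 − $128.16 → $592.89
  Mar: +$624.40 → $1,217.29
  Apr: +$624.40 − $1,152.15 → $689.54
  May: +$624.40 − $128.16 → $1,185.78
  Jun: +$624.40 − $2,371.56 → -$561.38
  Jul: +$624.40 − $1,152.15 → -$1,089.13
  Aug: +$624.40 − $128.16 → -$592.89
  Sep: +$624.40 → $31.51
  Oct: +$624.40 − $1,152.15 → -$496.24
  Nov: +$624.40 − $128.16 → $0.00
Lowest trial balance = -$1,089.13 (Jul)
Initial deposit = cushion − low point = $1,248.80 − (-$1,089.13) = $2,337.93

$2,337.93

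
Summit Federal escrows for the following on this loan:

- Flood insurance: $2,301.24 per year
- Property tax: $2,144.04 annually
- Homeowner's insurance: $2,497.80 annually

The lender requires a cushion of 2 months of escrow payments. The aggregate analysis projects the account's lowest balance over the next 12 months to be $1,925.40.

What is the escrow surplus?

$768.22

Flood insurance — $2,301.24 annually
Property tax — $2,144.04 annually
Homeowner's insurance — $2,497.80 annually
Combined annual = $6,943.08
Monthly = $6,943.08 ÷ 12 = $578.59
Required cushion = 2 × $578.59 = $1,157.18
Excess over cushion: $1,925.40 − $1,157.18 = $768.22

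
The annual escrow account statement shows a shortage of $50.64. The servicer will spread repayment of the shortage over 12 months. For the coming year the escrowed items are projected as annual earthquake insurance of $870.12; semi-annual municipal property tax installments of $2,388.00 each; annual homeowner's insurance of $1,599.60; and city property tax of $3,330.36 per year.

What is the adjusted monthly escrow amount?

Earthquake insurance = $870.12
Municipal property tax = $2,388.00 × 2 = $4,776.00
Homeowner's insurance = $1,599.60
City property tax = $3,330.36
Total per year = $870.12 + $4,776.00 + $1,599.60 + $3,330.36 = $10,576.08
Monthly = $10,576.08 / 12 = $881.34
Monthly shortage recovery: $50.64 ÷ 12 = $4.22
Adjusted monthly = $881.34 + $4.22 = $885.56

$885.56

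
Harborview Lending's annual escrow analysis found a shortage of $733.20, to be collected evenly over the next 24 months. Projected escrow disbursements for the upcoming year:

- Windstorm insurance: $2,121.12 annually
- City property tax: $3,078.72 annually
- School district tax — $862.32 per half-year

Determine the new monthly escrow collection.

Windstorm insurance: $2,121.12/yr
City property tax: $3,078.72/yr
School district tax: $862.32 × 2 = $1,724.64/yr
Total annual escrow = $2,121.12 + $3,078.72 + $1,724.64 = $6,924.48
Monthly = $6,924.48 ÷ 12 = $577.04
Shortage spread = $733.20 ÷ 24 = $30.55/mo
New monthly escrow = $577.04 + $30.55 = $607.59

$607.59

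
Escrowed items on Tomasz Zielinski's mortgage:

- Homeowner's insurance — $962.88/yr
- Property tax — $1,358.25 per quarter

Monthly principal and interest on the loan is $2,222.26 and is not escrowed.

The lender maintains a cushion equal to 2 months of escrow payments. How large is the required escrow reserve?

$1,065.98

Homeowner's insurance — $962.88 per year
Property tax — $1,358.25 × 4 = $5,433.00 per year
Total annual escrow = $6,395.88
Monthly = $6,395.88 / 12 = $532.99
Reserve = 2 × $532.99 = $1,065.98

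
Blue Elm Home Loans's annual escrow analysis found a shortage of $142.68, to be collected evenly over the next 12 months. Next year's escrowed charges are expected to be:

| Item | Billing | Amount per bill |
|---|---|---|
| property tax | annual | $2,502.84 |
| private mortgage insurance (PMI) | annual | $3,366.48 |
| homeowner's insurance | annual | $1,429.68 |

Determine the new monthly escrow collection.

$620.14

Property tax — $2,502.84/yr
Private mortgage insurance (PMI) — $3,366.48/yr
Homeowner's insurance — $1,429.68/yr
Total per year = $2,502.84 + $3,366.48 + $1,429.68 = $7,299.00
Monthly = $7,299.00 / 12 = $608.25
Shortage per month = $142.68 ÷ 12 = $11.89
New monthly escrow = $608.25 + $11.89 = $620.14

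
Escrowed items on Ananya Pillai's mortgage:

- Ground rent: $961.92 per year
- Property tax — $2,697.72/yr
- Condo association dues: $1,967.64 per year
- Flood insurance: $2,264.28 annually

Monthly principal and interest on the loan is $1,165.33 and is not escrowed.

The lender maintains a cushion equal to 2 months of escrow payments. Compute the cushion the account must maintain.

$1,315.26

Ground rent = $961.92
Property tax = $2,697.72
Condo association dues = $1,967.64
Flood insurance = $2,264.28
Total per year = $961.92 + $2,697.72 + $1,967.64 + $2,264.28 = $7,891.56
Per month = $7,891.56 ÷ 12 = $657.63
Required cushion = 2 × $657.63 = $1,315.26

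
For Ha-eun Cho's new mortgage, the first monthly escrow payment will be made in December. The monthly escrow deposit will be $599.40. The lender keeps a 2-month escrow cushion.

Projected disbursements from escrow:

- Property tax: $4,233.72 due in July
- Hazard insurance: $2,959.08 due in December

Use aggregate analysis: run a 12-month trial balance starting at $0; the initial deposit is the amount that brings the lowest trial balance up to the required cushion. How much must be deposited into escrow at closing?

Cushion = 2 × $599.40 = $1,198.80
Trial balance (start $0, +$599.40 each month, − disbursements):
  Dec: +$599.40 − $2,959.08 → -$2,359.68
  Jan: +$599.40 → -$1,760.28
  Feb: +$599.40 → -$1,160.88
  Mar: +$599.40 → -$561.48
  Apr: +$599.40 → $37.92
  May: +$599.40 → $637.32
  Jun: +$599.40 → $1,236.72
  Jul: +$599.40 − $4,233.72 → -$2,397.60
  Aug: +$599.40 → -$1,798.20
  Sep: +$599.40 → -$1,198.80
  Oct: +$599.40 → -$599.40
  Nov: +$599.40 → $0.00
Lowest trial balance = -$2,397.60 (Jul)
Initial deposit = cushion − low point = $1,198.80 − (-$2,397.60) = $3,596.40

$3,596.40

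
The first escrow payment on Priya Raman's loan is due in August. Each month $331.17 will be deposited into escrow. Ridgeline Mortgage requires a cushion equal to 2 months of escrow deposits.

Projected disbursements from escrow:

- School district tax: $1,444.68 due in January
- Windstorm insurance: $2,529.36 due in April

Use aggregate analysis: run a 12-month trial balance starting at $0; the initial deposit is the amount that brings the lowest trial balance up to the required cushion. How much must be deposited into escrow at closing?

Cushion = 2 × $331.17 = $662.34
Trial balance (start $0, +$331.17 each month, − disbursements):
  Aug: +$331.17 → $331.17
  Sep: +$331.17 → $662.34
  Oct: +$331.17 → $993.51
  Nov: +$331.17 → $1,324.68
  Dec: +$331.17 → $1,655.85
  Jan: +$331.17 − $1,444.68 → $542.34
  Feb: +$331.17 → $873.51
  Mar: +$331.17 → $1,204.68
  Apr: +$331.17 − $2,529.36 → -$993.51
  May: +$331.17 → -$662.34
  Jun: +$331.17 → -$331.17
  Jul: +$331.17 → $0.00
Lowest trial balance = -$993.51 (Apr)
Initial deposit = cushion − low point = $662.34 − (-$993.51) = $1,655.85

$1,655.85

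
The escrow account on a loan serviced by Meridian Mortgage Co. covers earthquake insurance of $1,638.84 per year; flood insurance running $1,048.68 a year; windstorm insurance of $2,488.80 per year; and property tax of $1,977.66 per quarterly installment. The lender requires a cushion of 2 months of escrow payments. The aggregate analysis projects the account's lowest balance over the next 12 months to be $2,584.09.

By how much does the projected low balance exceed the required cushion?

$402.93

Earthquake insurance: $1,638.84 annually
Flood insurance: $1,048.68 annually
Windstorm insurance: $2,488.80 annually
Property tax: $1,977.66 × 4 = $7,910.64 annually
Total annual escrow = $1,638.84 + $1,048.68 + $2,488.80 + $7,910.64 = $13,086.96
Monthly = $13,086.96 ÷ 12 = $1,090.58
Required reserve = 2 × $1,090.58 = $2,181.16
Surplus = $2,584.09 − $2,181.16 = $402.93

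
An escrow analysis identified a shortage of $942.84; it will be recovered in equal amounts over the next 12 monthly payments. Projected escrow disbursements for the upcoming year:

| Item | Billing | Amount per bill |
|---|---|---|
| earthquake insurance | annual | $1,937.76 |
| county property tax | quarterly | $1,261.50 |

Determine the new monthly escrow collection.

$660.55

Earthquake insurance: $1,937.76
County property tax: $1,261.50 × 4 = $5,046.00
Annual escrow total = $1,937.76 + $5,046.00 = $6,983.76
Monthly = $6,983.76 ÷ 12 = $581.98
Shortage per month = $942.84 / 12 = $78.57
New monthly escrow = $581.98 + $78.57 = $660.55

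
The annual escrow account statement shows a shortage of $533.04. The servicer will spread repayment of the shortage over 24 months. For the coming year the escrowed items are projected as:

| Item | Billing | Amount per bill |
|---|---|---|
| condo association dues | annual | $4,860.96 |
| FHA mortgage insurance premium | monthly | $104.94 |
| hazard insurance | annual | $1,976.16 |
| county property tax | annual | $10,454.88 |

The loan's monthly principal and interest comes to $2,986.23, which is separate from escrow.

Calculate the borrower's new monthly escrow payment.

Condo association dues: $4,860.96/yr
FHA mortgage insurance premium: $104.94 × 12 = $1,259.28/yr
Hazard insurance: $1,976.16/yr
County property tax: $10,454.88/yr
Total annual escrow = $4,860.96 + $1,259.28 + $1,976.16 + $10,454.88 = $18,551.28
Per month = $18,551.28 / 12 = $1,545.94
Shortage per month = $533.04 ÷ 24 = $22.21
New monthly escrow = $1,545.94 + $22.21 = $1,568.15

$1,568.15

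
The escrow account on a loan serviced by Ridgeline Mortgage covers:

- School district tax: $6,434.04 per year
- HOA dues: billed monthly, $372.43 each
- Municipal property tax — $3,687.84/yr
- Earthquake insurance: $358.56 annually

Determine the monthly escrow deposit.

School district tax: $6,434.04 per year
HOA dues: $372.43 × 12 = $4,469.16 per year
Municipal property tax: $3,687.84 per year
Earthquake insurance: $358.56 per year
Total per year = $14,949.60
Monthly escrow = $14,949.60 ÷ 12 = $1,245.80

$1,245.80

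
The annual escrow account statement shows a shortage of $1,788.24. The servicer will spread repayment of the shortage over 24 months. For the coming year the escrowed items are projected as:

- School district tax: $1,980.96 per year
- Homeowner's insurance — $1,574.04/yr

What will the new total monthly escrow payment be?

$370.76

School district tax — $1,980.96/yr
Homeowner's insurance — $1,574.04/yr
Yearly total = $3,555.00
Monthly escrow = $3,555.00 ÷ 12 = $296.25
Shortage per month = $1,788.24 ÷ 24 = $74.51
Adjusted monthly = $296.25 + $74.51 = $370.76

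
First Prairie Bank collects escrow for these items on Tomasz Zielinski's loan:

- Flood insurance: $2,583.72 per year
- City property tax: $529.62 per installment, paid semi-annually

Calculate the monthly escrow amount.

Flood insurance = $2,583.72 per year
City property tax = $529.62 × 2 = $1,059.24 per year
Total annual escrow = $2,583.72 + $1,059.24 = $3,642.96
Monthly = $3,642.96 / 12 = $303.58

$303.58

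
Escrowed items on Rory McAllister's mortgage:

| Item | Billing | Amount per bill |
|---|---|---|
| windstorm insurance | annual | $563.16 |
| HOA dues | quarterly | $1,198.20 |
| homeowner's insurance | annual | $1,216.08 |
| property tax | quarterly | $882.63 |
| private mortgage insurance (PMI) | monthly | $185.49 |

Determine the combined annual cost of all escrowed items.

$12,328.44

Windstorm insurance — $563.16 annually
HOA dues — $1,198.20 × 4 = $4,792.80 annually
Homeowner's insurance — $1,216.08 annually
Property tax — $882.63 × 4 = $3,530.52 annually
Private mortgage insurance (PMI) — $185.49 × 12 = $2,225.88 annually
Annual escrow total = $563.16 + $4,792.80 + $1,216.08 + $3,530.52 + $2,225.88 = $12,328.44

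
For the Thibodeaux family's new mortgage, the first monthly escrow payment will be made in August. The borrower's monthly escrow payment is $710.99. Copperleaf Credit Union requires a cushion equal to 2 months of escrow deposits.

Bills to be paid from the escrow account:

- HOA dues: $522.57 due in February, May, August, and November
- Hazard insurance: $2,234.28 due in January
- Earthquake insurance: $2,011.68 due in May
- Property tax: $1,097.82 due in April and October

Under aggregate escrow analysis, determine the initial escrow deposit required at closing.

$2,843.96

Cushion = 2 × $710.99 = $1,421.98
Trial balance (start $0, +$710.99 each month, − disbursements):
  Aug: +$710.99 − $522.57 → $188.42
  Sep: +$710.99 → $899.41
  Oct: +$710.99 − $1,097.82 → $512.58
  Nov: +$710.99 − $522.57 → $701.00
  Dec: +$710.99 → $1,411.99
  Jan: +$710.99 − $2,234.28 → -$111.30
  Feb: +$710.99 − $522.57 → $77.12
  Mar: +$710.99 → $788.11
  Apr: +$710.99 − $1,097.82 → $401.28
  May: +$710.99 − $2,534.25 → -$1,421.98
  Jun: +$710.99 → -$710.99
  Jul: +$710.99 → $0.00
Lowest trial balance = -$1,421.98 (May)
Initial deposit = cushion − low point = $1,421.98 − (-$1,421.98) = $2,843.96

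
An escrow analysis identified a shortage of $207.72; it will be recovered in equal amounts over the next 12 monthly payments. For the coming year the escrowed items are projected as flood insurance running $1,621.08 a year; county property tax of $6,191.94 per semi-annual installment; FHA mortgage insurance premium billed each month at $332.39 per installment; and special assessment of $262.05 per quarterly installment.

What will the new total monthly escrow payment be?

Flood insurance — $1,621.08 annually
County property tax — $6,191.94 × 2 = $12,383.88 annually
FHA mortgage insurance premium — $332.39 × 12 = $3,988.68 annually
Special assessment — $262.05 × 4 = $1,048.20 annually
Total annual escrow = $1,621.08 + $12,383.88 + $3,988.68 + $1,048.20 = $19,041.84
Monthly = $19,041.84 / 12 = $1,586.82
Monthly shortage recovery: $207.72 / 12 = $17.31
Adjusted monthly = $1,586.82 + $17.31 = $1,604.13

$1,604.13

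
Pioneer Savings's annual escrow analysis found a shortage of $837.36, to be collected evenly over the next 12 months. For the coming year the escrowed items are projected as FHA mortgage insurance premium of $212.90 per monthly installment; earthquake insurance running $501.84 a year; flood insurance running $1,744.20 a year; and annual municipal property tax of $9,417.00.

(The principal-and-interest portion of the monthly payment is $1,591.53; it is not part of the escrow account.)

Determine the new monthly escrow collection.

$1,254.60

FHA mortgage insurance premium: $212.90 × 12 = $2,554.80 per year
Earthquake insurance: $501.84 per year
Flood insurance: $1,744.20 per year
Municipal property tax: $9,417.00 per year
Combined annual = $14,217.84
Monthly = $14,217.84 ÷ 12 = $1,184.82
Monthly shortage recovery: $837.36 / 12 = $69.78
Adjusted monthly = $1,184.82 + $69.78 = $1,254.60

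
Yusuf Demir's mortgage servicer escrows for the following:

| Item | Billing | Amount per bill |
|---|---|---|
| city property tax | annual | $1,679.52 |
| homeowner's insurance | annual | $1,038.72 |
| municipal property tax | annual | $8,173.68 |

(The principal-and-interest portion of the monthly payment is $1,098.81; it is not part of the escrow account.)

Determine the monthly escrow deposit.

City property tax — $1,679.52
Homeowner's insurance — $1,038.72
Municipal property tax — $8,173.68
Total annual escrow = $1,679.52 + $1,038.72 + $8,173.68 = $10,891.92
Monthly escrow = $10,891.92 ÷ 12 = $907.66

$907.66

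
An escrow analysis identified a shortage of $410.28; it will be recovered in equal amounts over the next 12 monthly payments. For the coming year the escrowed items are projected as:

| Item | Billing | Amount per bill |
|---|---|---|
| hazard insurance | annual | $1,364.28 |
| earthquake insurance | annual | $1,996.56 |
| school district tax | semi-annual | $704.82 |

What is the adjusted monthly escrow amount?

Hazard insurance = $1,364.28 per year
Earthquake insurance = $1,996.56 per year
School district tax = $704.82 × 2 = $1,409.64 per year
Total annual escrow = $4,770.48
Per month = $4,770.48 ÷ 12 = $397.54
Monthly shortage recovery: $410.28 ÷ 12 = $34.19
New monthly escrow = $397.54 + $34.19 = $431.73

$431.73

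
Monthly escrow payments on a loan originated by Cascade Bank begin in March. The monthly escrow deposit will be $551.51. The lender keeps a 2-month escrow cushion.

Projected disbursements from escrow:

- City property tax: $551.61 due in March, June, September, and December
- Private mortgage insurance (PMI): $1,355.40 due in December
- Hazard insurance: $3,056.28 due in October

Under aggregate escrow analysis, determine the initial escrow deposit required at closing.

$2,206.04

Cushion = 2 × $551.51 = $1,103.02
Trial balance (start $0, +$551.51 each month, − disbursements):
  Mar: +$551.51 − $551.61 → -$0.10
  Apr: +$551.51 → $551.41
  May: +$551.51 → $1,102.92
  Jun: +$551.51 − $551.61 → $1,102.82
  Jul: +$551.51 → $1,654.33
  Aug: +$551.51 → $2,205.84
  Sep: +$551.51 − $551.61 → $2,205.74
  Oct: +$551.51 − $3,056.28 → -$299.03
  Nov: +$551.51 → $252.48
  Dec: +$551.51 − $1,907.01 → -$1,103.02
  Jan: +$551.51 → -$551.51
  Feb: +$551.51 → $0.00
Lowest trial balance = -$1,103.02 (Dec)
Initial deposit = cushion − low point = $1,103.02 − (-$1,103.02) = $2,206.04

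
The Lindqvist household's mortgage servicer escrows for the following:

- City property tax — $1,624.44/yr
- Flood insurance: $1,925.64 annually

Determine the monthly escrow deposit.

City property tax: $1,624.44 annually
Flood insurance: $1,925.64 annually
Yearly total = $3,550.08
Base monthly escrow = $3,550.08 / 12 = $295.84

$295.84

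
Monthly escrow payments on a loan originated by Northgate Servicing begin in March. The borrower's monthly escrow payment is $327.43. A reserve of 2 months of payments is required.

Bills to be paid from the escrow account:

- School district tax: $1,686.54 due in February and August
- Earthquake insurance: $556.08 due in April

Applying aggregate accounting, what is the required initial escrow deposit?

$932.90

Cushion = 2 × $327.43 = $654.86
Trial balance (start $0, +$327.43 each month, − disbursements):
  Mar: +$327.43 → $327.43
  Apr: +$327.43 − $556.08 → $98.78
  May: +$327.43 → $426.21
  Jun: +$327.43 → $753.64
  Jul: +$327.43 → $1,081.07
  Aug: +$327.43 − $1,686.54 → -$278.04
  Sep: +$327.43 → $49.39
  Oct: +$327.43 → $376.82
  Nov: +$327.43 → $704.25
  Dec: +$327.43 → $1,031.68
  Jan: +$327.43 → $1,359.11
  Feb: +$327.43 − $1,686.54 → $0.00
Lowest trial balance = -$278.04 (Aug)
Initial deposit = cushion − low point = $654.86 − (-$278.04) = $932.90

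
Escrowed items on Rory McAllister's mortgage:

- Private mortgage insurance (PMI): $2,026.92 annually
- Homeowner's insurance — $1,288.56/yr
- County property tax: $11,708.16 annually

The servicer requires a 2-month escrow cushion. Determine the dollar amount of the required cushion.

$2,503.94

Private mortgage insurance (PMI): $2,026.92 per year
Homeowner's insurance: $1,288.56 per year
County property tax: $11,708.16 per year
Total annual escrow = $15,023.64
Monthly = $15,023.64 / 12 = $1,251.97
Cushion = 2 × $1,251.97 = $2,503.94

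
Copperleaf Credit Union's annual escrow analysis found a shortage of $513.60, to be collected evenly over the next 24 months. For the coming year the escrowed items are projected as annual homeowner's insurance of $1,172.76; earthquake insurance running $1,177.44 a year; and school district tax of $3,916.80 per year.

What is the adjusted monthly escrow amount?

Homeowner's insurance = $1,172.76 per year
Earthquake insurance = $1,177.44 per year
School district tax = $3,916.80 per year
Combined annual = $1,172.76 + $1,177.44 + $3,916.80 = $6,267.00
Base monthly escrow = $6,267.00 ÷ 12 = $522.25
Shortage spread = $513.60 / 24 = $21.40/mo
New monthly escrow = $522.25 + $21.40 = $543.65

$543.65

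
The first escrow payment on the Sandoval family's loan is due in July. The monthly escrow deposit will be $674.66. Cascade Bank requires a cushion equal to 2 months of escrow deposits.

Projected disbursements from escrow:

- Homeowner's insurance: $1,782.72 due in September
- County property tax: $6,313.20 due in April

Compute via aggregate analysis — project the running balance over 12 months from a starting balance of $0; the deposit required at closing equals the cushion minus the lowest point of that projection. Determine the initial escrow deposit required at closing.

$2,698.64

Cushion = 2 × $674.66 = $1,349.32
Trial balance (start $0, +$674.66 each month, − disbursements):
  Jul: +$674.66 → $674.66
  Aug: +$674.66 → $1,349.32
  Sep: +$674.66 − $1,782.72 → $241.26
  Oct: +$674.66 → $915.92
  Nov: +$674.66 → $1,590.58
  Dec: +$674.66 → $2,265.24
  Jan: +$674.66 → $2,939.90
  Feb: +$674.66 → $3,614.56
  Mar: +$674.66 → $4,289.22
  Apr: +$674.66 − $6,313.20 → -$1,349.32
  May: +$674.66 → -$674.66
  Jun: +$674.66 → $0.00
Lowest trial balance = -$1,349.32 (Apr)
Initial deposit = cushion − low point = $1,349.32 − (-$1,349.32) = $2,698.64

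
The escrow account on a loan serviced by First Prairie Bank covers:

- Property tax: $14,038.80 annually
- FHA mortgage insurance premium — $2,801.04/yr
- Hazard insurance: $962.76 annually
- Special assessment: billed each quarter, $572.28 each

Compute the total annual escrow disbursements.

Property tax = $14,038.80 per year
FHA mortgage insurance premium = $2,801.04 per year
Hazard insurance = $962.76 per year
Special assessment = $572.28 × 4 = $2,289.12 per year
Combined annual = $14,038.80 + $2,801.04 + $962.76 + $2,289.12 = $20,091.72

$20,091.72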